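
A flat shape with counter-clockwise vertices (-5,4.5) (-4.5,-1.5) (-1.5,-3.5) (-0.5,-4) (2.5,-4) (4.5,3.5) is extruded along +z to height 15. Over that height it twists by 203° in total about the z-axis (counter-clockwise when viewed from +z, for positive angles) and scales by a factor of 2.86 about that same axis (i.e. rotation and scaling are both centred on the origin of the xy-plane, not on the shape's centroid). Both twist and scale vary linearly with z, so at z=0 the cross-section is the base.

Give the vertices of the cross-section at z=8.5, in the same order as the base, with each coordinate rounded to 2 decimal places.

Cross-section at z=8.5: (-4.03,-13.22) (6.70,-7.07) (7.82,0.25) (7.88,2.55) (5.27,8.13) (-10.42,5.33)

t = z/height = 8.5/15 = 0.566667
s = 1 + (scale-1)·z/height = 1 + (2.86-1)·8.5/15 = 2.054000
θ = twist·z/height = 203°·8.5/15 = 115.0333° = 2.007710 rad
cos θ = -0.423145, sin θ = 0.906062 (intermediates below are computed at full precision and shown rounded to 5 d.p.)
v1: (-5,4.5) → rotate → (-1.96155,-6.43446) → ×s → (-4.02903,-13.21639) → (-4.03,-13.22)
v2: (-4.5,-1.5) → rotate → (3.26325,-3.44256) → ×s → (6.70271,-7.07102) → (6.70,-7.07)
v3: (-1.5,-3.5) → rotate → (3.80593,0.12192) → ×s → (7.81739,0.25042) → (7.82,0.25)
v4: (-0.5,-4) → rotate → (3.83582,1.23955) → ×s → (7.87877,2.54604) → (7.88,2.55)
v5: (2.5,-4) → rotate → (2.56638,3.95774) → ×s → (5.27135,8.12919) → (5.27,8.13)
v6: (4.5,3.5) → rotate → (-5.07537,2.59627) → ×s → (-10.42481,5.33274) → (-10.42,5.33)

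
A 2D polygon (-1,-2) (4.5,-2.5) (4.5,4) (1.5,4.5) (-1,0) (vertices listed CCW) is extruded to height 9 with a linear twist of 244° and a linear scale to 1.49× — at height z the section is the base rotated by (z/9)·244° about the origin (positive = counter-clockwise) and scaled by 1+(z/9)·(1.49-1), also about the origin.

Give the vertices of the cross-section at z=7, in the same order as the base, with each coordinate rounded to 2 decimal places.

t = z/height = 7/9 = 0.777778
s = 1 + (scale-1)·z/height = 1 + (1.49-1)·7/9 = 1.381111
θ = twist·z/height = 244°·7/9 = 189.7778° = 3.312247 rad
cos θ = -0.985474, sin θ = -0.169827 (intermediates below are computed at full precision and shown rounded to 5 d.p.)
v1: (-1,-2) → rotate → (0.64582,2.14077) → ×s → (0.89195,2.95665) → (0.89,2.96)
v2: (4.5,-2.5) → rotate → (-4.85920,1.69946) → ×s → (-6.71110,2.34715) → (-6.71,2.35)
v3: (4.5,4) → rotate → (-3.75532,-4.70612) → ×s → (-5.18652,-6.49967) → (-5.19,-6.50)
v4: (1.5,4.5) → rotate → (-0.71399,-4.68937) → ×s → (-0.98610,-6.47655) → (-0.99,-6.48)
v5: (-1,0) → rotate → (0.98547,0.16983) → ×s → (1.36105,0.23455) → (1.36,0.23)

Cross-section at z=7: (0.89,2.96) (-6.71,2.35) (-5.19,-6.50) (-0.99,-6.48) (1.36,0.23)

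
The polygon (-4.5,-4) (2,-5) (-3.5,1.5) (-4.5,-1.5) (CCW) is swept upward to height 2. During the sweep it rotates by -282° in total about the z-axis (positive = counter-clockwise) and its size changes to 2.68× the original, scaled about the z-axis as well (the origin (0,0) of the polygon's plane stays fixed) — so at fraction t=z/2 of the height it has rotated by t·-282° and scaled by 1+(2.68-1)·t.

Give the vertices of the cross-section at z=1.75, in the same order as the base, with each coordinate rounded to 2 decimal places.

Cross-section at z=1.75: (13.47,-6.31) (9.40,9.41) (0.01,-9.41) (7.79,-8.75)

t = z/height = 1.75/2 = 0.875
s = 1 + (scale-1)·z/height = 1 + (2.68-1)·1.75/2 = 2.470000
θ = twist·z/height = -282°·1.75/2 = -246.7500° = -4.306600 rad
cos θ = -0.394744, sin θ = 0.918791 (intermediates below are computed at full precision and shown rounded to 5 d.p.)
v1: (-4.5,-4) → rotate → (5.45151,-2.55559) → ×s → (13.46524,-6.31229) → (13.47,-6.31)
v2: (2,-5) → rotate → (3.80447,3.81130) → ×s → (9.39704,9.41392) → (9.40,9.41)
v3: (-3.5,1.5) → rotate → (0.00342,-3.80789) → ×s → (0.00844,-9.40548) → (0.01,-9.41)
v4: (-4.5,-1.5) → rotate → (3.15453,-3.54244) → ×s → (7.79170,-8.74984) → (7.79,-8.75)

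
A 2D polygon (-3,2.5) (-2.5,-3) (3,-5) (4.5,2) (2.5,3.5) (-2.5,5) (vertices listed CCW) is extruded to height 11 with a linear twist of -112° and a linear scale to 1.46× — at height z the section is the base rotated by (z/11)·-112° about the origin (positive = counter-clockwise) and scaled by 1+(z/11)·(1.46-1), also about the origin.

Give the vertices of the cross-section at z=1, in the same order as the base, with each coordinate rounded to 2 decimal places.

t = z/height = 1/11 = 0.0909091
s = 1 + (scale-1)·z/height = 1 + (1.46-1)·1/11 = 1.041818
θ = twist·z/height = -112°·1/11 = -10.1818° = -0.177706 rad
cos θ = 0.984252, sin θ = -0.176772 (intermediates below are computed at full precision and shown rounded to 5 d.p.)
v1: (-3,2.5) → rotate → (-2.51082,2.99095) → ×s → (-2.61582,3.11602) → (-2.62,3.12)
v2: (-2.5,-3) → rotate → (-2.99095,-2.51082) → ×s → (-3.11602,-2.61582) → (-3.12,-2.62)
v3: (3,-5) → rotate → (2.06889,-5.45158) → ×s → (2.15541,-5.67955) → (2.16,-5.68)
v4: (4.5,2) → rotate → (4.78268,1.17303) → ×s → (4.98268,1.22208) → (4.98,1.22)
v5: (2.5,3.5) → rotate → (3.07933,3.00295) → ×s → (3.20810,3.12853) → (3.21,3.13)
v6: (-2.5,5) → rotate → (-1.57677,5.36319) → ×s → (-1.64270,5.58747) → (-1.64,5.59)

Cross-section at z=1: (-2.62,3.12) (-3.12,-2.62) (2.16,-5.68) (4.98,1.22) (3.21,3.13) (-1.64,5.59)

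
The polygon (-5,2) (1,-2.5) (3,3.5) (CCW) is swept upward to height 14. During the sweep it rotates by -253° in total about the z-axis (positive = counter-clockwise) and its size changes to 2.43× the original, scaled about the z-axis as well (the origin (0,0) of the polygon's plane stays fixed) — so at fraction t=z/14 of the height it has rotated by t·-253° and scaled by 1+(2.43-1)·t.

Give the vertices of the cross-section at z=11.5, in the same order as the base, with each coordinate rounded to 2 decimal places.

Cross-section at z=11.5: (7.59,-8.92) (0.61,5.82) (-9.32,-3.69)

t = z/height = 11.5/14 = 0.821429
s = 1 + (scale-1)·z/height = 1 + (2.43-1)·11.5/14 = 2.174643
θ = twist·z/height = -253°·11.5/14 = -207.8214° = -3.627168 rad
cos θ = -0.884406, sin θ = 0.466717 (intermediates below are computed at full precision and shown rounded to 5 d.p.)
v1: (-5,2) → rotate → (3.48860,-4.10240) → ×s → (7.58645,-8.92126) → (7.59,-8.92)
v2: (1,-2.5) → rotate → (0.28239,2.67773) → ×s → (0.61409,5.82311) → (0.61,5.82)
v3: (3,3.5) → rotate → (-4.28673,-1.69527) → ×s → (-9.32211,-3.68661) → (-9.32,-3.69)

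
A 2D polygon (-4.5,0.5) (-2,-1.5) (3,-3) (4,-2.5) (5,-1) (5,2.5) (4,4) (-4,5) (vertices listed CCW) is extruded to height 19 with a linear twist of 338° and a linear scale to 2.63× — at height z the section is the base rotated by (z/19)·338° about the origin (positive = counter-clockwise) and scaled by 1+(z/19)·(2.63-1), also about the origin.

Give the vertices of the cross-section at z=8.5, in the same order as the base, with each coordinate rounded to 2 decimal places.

Cross-section at z=8.5: (6.40,-4.51) (4.28,0.61) (-2.05,7.04) (-3.98,7.12) (-6.74,5.68) (-9.66,0.38) (-9.39,-2.73) (1.90,-10.91)

t = z/height = 8.5/19 = 0.447368
s = 1 + (scale-1)·z/height = 1 + (2.63-1)·8.5/19 = 1.729211
θ = twist·z/height = 338°·8.5/19 = 151.2105° = 2.639122 rad
cos θ = -0.876395, sin θ = 0.481593 (intermediates below are computed at full precision and shown rounded to 5 d.p.)
v1: (-4.5,0.5) → rotate → (3.70298,-2.60536) → ×s → (6.40324,-4.50522) → (6.40,-4.51)
v2: (-2,-1.5) → rotate → (2.47518,0.35141) → ×s → (4.28011,0.60766) → (4.28,0.61)
v3: (3,-3) → rotate → (-1.18441,4.07396) → ×s → (-2.04809,7.04474) → (-2.05,7.04)
v4: (4,-2.5) → rotate → (-2.30160,4.11736) → ×s → (-3.97995,7.11978) → (-3.98,7.12)
v5: (5,-1) → rotate → (-3.90038,3.28436) → ×s → (-6.74458,5.67935) → (-6.74,5.68)
v6: (5,2.5) → rotate → (-5.58596,0.21698) → ×s → (-9.65930,0.37520) → (-9.66,0.38)
v7: (4,4) → rotate → (-5.43195,-1.57921) → ×s → (-9.39299,-2.73079) → (-9.39,-2.73)
v8: (-4,5) → rotate → (1.09762,-6.30835) → ×s → (1.89801,-10.90846) → (1.90,-10.91)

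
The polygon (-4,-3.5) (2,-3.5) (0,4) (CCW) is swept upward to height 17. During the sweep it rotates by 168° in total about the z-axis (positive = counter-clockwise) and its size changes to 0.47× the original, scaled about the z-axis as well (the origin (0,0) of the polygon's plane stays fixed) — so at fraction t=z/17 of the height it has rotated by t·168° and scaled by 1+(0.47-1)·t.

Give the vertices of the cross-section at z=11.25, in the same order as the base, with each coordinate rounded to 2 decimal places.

t = z/height = 11.25/17 = 0.661765
s = 1 + (scale-1)·z/height = 1 + (0.47-1)·11.25/17 = 0.649265
θ = twist·z/height = 168°·11.25/17 = 111.1765° = 1.940395 rad
cos θ = -0.361242, sin θ = 0.932472 (intermediates below are computed at full precision and shown rounded to 5 d.p.)
v1: (-4,-3.5) → rotate → (4.70862,-2.46554) → ×s → (3.05714,-1.60079) → (3.06,-1.60)
v2: (2,-3.5) → rotate → (2.54117,3.12929) → ×s → (1.64989,2.03174) → (1.65,2.03)
v3: (0,4) → rotate → (-3.72989,-1.44497) → ×s → (-2.42169,-0.93817) → (-2.42,-0.94)

Cross-section at z=11.25: (3.06,-1.60) (1.65,2.03) (-2.42,-0.94)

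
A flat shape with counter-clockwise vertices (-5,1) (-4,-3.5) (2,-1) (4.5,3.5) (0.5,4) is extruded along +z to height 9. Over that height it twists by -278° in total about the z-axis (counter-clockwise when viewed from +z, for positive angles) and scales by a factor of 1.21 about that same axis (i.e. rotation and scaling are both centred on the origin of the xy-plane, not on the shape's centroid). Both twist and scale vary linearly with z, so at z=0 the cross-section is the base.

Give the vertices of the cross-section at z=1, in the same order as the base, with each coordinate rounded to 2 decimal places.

t = z/height = 1/9 = 0.111111
s = 1 + (scale-1)·z/height = 1 + (1.21-1)·1/9 = 1.023333
θ = twist·z/height = -278°·1/9 = -30.8889° = -0.539113 rad
cos θ = 0.858164, sin θ = -0.513375 (intermediates below are computed at full precision and shown rounded to 5 d.p.)
v1: (-5,1) → rotate → (-3.77745,3.42504) → ×s → (-3.86559,3.50496) → (-3.87,3.50)
v2: (-4,-3.5) → rotate → (-5.22947,-0.95008) → ×s → (-5.35149,-0.97224) → (-5.35,-0.97)
v3: (2,-1) → rotate → (1.20295,-1.88491) → ×s → (1.23102,-1.92890) → (1.23,-1.93)
v4: (4.5,3.5) → rotate → (5.65855,0.69339) → ×s → (5.79058,0.70957) → (5.79,0.71)
v5: (0.5,4) → rotate → (2.48258,3.17597) → ×s → (2.54051,3.25008) → (2.54,3.25)

Cross-section at z=1: (-3.87,3.50) (-5.35,-0.97) (1.23,-1.93) (5.79,0.71) (2.54,3.25)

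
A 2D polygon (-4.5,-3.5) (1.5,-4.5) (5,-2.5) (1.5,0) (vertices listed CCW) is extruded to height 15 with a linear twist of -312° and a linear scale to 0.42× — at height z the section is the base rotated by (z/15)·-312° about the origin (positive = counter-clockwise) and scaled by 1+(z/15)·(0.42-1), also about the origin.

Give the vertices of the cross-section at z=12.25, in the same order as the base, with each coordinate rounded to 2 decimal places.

Cross-section at z=12.25: (2.40,-1.80) (2.08,1.38) (0.58,2.88) (-0.21,0.76)

t = z/height = 12.25/15 = 0.816667
s = 1 + (scale-1)·z/height = 1 + (0.42-1)·12.25/15 = 0.526333
θ = twist·z/height = -312°·12.25/15 = -254.8000° = -4.447099 rad
cos θ = -0.262189, sin θ = 0.965016 (intermediates below are computed at full precision and shown rounded to 5 d.p.)
v1: (-4.5,-3.5) → rotate → (4.55741,-3.42491) → ×s → (2.39872,-1.80265) → (2.40,-1.80)
v2: (1.5,-4.5) → rotate → (3.94929,2.62738) → ×s → (2.07864,1.38288) → (2.08,1.38)
v3: (5,-2.5) → rotate → (1.10160,5.48056) → ×s → (0.57981,2.88460) → (0.58,2.88)
v4: (1.5,0) → rotate → (-0.39328,1.44752) → ×s → (-0.20700,0.76188) → (-0.21,0.76)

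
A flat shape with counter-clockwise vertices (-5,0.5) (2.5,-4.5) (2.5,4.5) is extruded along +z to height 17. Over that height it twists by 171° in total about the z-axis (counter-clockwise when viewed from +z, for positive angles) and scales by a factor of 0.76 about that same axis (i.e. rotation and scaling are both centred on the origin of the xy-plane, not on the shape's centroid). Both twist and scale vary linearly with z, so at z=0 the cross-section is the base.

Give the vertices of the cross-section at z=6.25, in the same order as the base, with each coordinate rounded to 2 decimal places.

Cross-section at z=6.25: (-2.48,-3.85) (4.69,0.16) (-2.61,3.90)

t = z/height = 6.25/17 = 0.367647
s = 1 + (scale-1)·z/height = 1 + (0.76-1)·6.25/17 = 0.911765
θ = twist·z/height = 171°·6.25/17 = 62.8676° = 1.097247 rad
cos θ = 0.456048, sin θ = 0.889955 (intermediates below are computed at full precision and shown rounded to 5 d.p.)
v1: (-5,0.5) → rotate → (-2.72522,-4.22175) → ×s → (-2.48476,-3.84925) → (-2.48,-3.85)
v2: (2.5,-4.5) → rotate → (5.14492,0.17267) → ×s → (4.69095,0.15744) → (4.69,0.16)
v3: (2.5,4.5) → rotate → (-2.86468,4.27710) → ×s → (-2.61191,3.89971) → (-2.61,3.90)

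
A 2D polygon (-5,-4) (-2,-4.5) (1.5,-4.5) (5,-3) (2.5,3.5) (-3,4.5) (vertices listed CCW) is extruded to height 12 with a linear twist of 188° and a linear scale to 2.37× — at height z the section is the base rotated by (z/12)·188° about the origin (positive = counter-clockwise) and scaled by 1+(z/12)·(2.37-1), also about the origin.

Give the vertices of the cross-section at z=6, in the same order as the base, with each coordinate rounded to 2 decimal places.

Cross-section at z=6: (7.31,-7.93) (7.80,-2.83) (7.39,3.05) (4.45,8.76) (-6.18,3.79) (-7.21,-5.57)

t = z/height = 6/12 = 0.5
s = 1 + (scale-1)·z/height = 1 + (2.37-1)·6/12 = 1.685000
θ = twist·z/height = 188°·6/12 = 94.0000° = 1.640609 rad
cos θ = -0.069756, sin θ = 0.997564 (intermediates below are computed at full precision and shown rounded to 5 d.p.)
v1: (-5,-4) → rotate → (4.33904,-4.70879) → ×s → (7.31128,-7.93432) → (7.31,-7.93)
v2: (-2,-4.5) → rotate → (4.62855,-1.68122) → ×s → (7.79911,-2.83286) → (7.80,-2.83)
v3: (1.5,-4.5) → rotate → (4.38440,1.81025) → ×s → (7.38772,3.05027) → (7.39,3.05)
v4: (5,-3) → rotate → (2.64391,5.19709) → ×s → (4.45499,8.75710) → (4.45,8.76)
v5: (2.5,3.5) → rotate → (-3.66587,2.24976) → ×s → (-6.17698,3.79085) → (-6.18,3.79)
v6: (-3,4.5) → rotate → (-4.27977,-3.30660) → ×s → (-7.21141,-5.57161) → (-7.21,-5.57)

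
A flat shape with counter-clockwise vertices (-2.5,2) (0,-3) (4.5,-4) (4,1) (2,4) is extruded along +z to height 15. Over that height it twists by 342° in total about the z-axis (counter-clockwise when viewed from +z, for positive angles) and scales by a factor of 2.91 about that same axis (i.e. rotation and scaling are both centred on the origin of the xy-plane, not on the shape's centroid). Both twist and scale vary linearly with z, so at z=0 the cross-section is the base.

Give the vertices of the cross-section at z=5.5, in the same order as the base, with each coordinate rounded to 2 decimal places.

Cross-section at z=5.5: (-0.31,-5.43) (4.16,2.95) (1.11,10.18) (-5.33,4.56) (-7.51,-1.17)

t = z/height = 5.5/15 = 0.366667
s = 1 + (scale-1)·z/height = 1 + (2.91-1)·5.5/15 = 1.700333
θ = twist·z/height = 342°·5.5/15 = 125.4000° = 2.188643 rad
cos θ = -0.579281, sin θ = 0.815128 (intermediates below are computed at full precision and shown rounded to 5 d.p.)
v1: (-2.5,2) → rotate → (-0.18205,-3.19638) → ×s → (-0.30955,-5.43491) → (-0.31,-5.43)
v2: (0,-3) → rotate → (2.44538,1.73784) → ×s → (4.15797,2.95491) → (4.16,2.95)
v3: (4.5,-4) → rotate → (0.65375,5.98520) → ×s → (1.11159,10.17683) → (1.11,10.18)
v4: (4,1) → rotate → (-3.13225,2.68123) → ×s → (-5.32587,4.55898) → (-5.33,4.56)
v5: (2,4) → rotate → (-4.41907,-0.68687) → ×s → (-7.51390,-1.16791) → (-7.51,-1.17)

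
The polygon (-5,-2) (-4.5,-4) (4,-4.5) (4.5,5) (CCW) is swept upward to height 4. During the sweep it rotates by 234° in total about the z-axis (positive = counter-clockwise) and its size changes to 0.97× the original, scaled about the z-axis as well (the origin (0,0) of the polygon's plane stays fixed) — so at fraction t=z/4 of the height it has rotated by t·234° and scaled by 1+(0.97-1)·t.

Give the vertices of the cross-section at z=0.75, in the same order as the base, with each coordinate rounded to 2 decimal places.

Cross-section at z=0.75: (-2.21,-4.88) (-0.47,-5.97) (5.97,-0.47) (-0.22,6.69)

t = z/height = 0.75/4 = 0.1875
s = 1 + (scale-1)·z/height = 1 + (0.97-1)·0.75/4 = 0.994375
θ = twist·z/height = 234°·0.75/4 = 43.8750° = 0.765763 rad
cos θ = 0.720854, sin θ = 0.693087 (intermediates below are computed at full precision and shown rounded to 5 d.p.)
v1: (-5,-2) → rotate → (-2.21809,-4.90714) → ×s → (-2.20562,-4.87954) → (-2.21,-4.88)
v2: (-4.5,-4) → rotate → (-0.47149,-6.00231) → ×s → (-0.46884,-5.96854) → (-0.47,-5.97)
v3: (4,-4.5) → rotate → (6.00231,-0.47149) → ×s → (5.96854,-0.46884) → (5.97,-0.47)
v4: (4.5,5) → rotate → (-0.22160,6.72316) → ×s → (-0.22035,6.68534) → (-0.22,6.69)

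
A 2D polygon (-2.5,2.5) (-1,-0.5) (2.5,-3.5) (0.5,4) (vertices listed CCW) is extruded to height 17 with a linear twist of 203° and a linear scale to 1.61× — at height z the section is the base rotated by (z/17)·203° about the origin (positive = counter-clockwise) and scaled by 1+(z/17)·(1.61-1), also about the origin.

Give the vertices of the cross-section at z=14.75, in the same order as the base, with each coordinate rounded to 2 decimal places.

Cross-section at z=14.75: (3.56,-4.07) (1.58,0.66) (-3.45,5.60) (-1.18,-6.05)

t = z/height = 14.75/17 = 0.867647
s = 1 + (scale-1)·z/height = 1 + (1.61-1)·14.75/17 = 1.529265
θ = twist·z/height = 203°·14.75/17 = 176.1324° = 3.074089 rad
cos θ = -0.997723, sin θ = 0.067452 (intermediates below are computed at full precision and shown rounded to 5 d.p.)
v1: (-2.5,2.5) → rotate → (2.32568,-2.66294) → ×s → (3.55658,-4.07233) → (3.56,-4.07)
v2: (-1,-0.5) → rotate → (1.03145,0.43141) → ×s → (1.57736,0.65974) → (1.58,0.66)
v3: (2.5,-3.5) → rotate → (-2.25822,3.66066) → ×s → (-3.45342,5.59812) → (-3.45,5.60)
v4: (0.5,4) → rotate → (-0.76867,-3.95716) → ×s → (-1.17550,-6.05155) → (-1.18,-6.05)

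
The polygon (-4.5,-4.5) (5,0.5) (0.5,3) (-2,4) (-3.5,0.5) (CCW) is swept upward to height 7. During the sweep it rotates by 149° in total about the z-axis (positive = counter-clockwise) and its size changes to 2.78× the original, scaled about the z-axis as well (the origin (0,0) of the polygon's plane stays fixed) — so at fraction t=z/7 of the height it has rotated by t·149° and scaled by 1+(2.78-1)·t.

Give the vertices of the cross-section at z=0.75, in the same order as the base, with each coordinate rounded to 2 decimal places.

t = z/height = 0.75/7 = 0.107143
s = 1 + (scale-1)·z/height = 1 + (2.78-1)·0.75/7 = 1.190714
θ = twist·z/height = 149°·0.75/7 = 15.9643° = 0.278629 rad
cos θ = 0.961433, sin θ = 0.275038 (intermediates below are computed at full precision and shown rounded to 5 d.p.)
v1: (-4.5,-4.5) → rotate → (-3.08878,-5.56412) → ×s → (-3.67785,-6.62528) → (-3.68,-6.63)
v2: (5,0.5) → rotate → (4.66965,1.85591) → ×s → (5.56022,2.20986) → (5.56,2.21)
v3: (0.5,3) → rotate → (-0.34440,3.02182) → ×s → (-0.41008,3.59812) → (-0.41,3.60)
v4: (-2,4) → rotate → (-3.02302,3.29566) → ×s → (-3.59955,3.92419) → (-3.60,3.92)
v5: (-3.5,0.5) → rotate → (-3.50254,-0.48192) → ×s → (-4.17052,-0.57383) → (-4.17,-0.57)

Cross-section at z=0.75: (-3.68,-6.63) (5.56,2.21) (-0.41,3.60) (-3.60,3.92) (-4.17,-0.57)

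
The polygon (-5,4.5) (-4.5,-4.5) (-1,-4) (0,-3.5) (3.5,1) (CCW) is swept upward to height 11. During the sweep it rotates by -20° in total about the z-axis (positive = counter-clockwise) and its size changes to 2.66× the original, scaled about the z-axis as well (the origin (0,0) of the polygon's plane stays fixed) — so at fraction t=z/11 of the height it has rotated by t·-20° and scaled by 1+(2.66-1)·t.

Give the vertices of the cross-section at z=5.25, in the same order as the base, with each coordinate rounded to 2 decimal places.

Cross-section at z=5.25: (-7.50,9.44) (-9.29,-6.62) (-2.96,-6.77) (-1.04,-6.19) (6.48,0.73)

t = z/height = 5.25/11 = 0.477273
s = 1 + (scale-1)·z/height = 1 + (2.66-1)·5.25/11 = 1.792273
θ = twist·z/height = -20°·5.25/11 = -9.5455° = -0.166600 rad
cos θ = 0.986154, sin θ = -0.165830 (intermediates below are computed at full precision and shown rounded to 5 d.p.)
v1: (-5,4.5) → rotate → (-4.18454,5.26684) → ×s → (-7.49983,9.43962) → (-7.50,9.44)
v2: (-4.5,-4.5) → rotate → (-5.18393,-3.69146) → ×s → (-9.29102,-6.61610) → (-9.29,-6.62)
v3: (-1,-4) → rotate → (-1.64947,-3.77879) → ×s → (-2.95631,-6.77262) → (-2.96,-6.77)
v4: (0,-3.5) → rotate → (-0.58041,-3.45154) → ×s → (-1.04024,-6.18610) → (-1.04,-6.19)
v5: (3.5,1) → rotate → (3.61737,0.40575) → ×s → (6.48331,0.72721) → (6.48,0.73)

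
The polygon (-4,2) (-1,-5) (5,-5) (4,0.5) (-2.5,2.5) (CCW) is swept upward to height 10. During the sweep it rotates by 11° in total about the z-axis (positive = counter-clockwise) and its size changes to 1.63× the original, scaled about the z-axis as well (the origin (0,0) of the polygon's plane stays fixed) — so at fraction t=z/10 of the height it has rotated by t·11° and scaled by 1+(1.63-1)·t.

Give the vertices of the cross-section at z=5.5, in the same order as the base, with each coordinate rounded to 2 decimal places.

Cross-section at z=5.5: (-5.64,2.11) (-0.63,-6.84) (7.40,-5.99) (5.29,1.24) (-3.70,2.99)

t = z/height = 5.5/10 = 0.55
s = 1 + (scale-1)·z/height = 1 + (1.63-1)·5.5/10 = 1.346500
θ = twist·z/height = 11°·5.5/10 = 6.0500° = 0.105592 rad
cos θ = 0.994430, sin θ = 0.105396 (intermediates below are computed at full precision and shown rounded to 5 d.p.)
v1: (-4,2) → rotate → (-4.18851,1.56728) → ×s → (-5.63983,2.11034) → (-5.64,2.11)
v2: (-1,-5) → rotate → (-0.46745,-5.07755) → ×s → (-0.62942,-6.83692) → (-0.63,-6.84)
v3: (5,-5) → rotate → (5.49913,-4.44517) → ×s → (7.40458,-5.98542) → (7.40,-5.99)
v4: (4,0.5) → rotate → (3.92502,0.91880) → ×s → (5.28504,1.23716) → (5.29,1.24)
v5: (-2.5,2.5) → rotate → (-2.74957,2.22258) → ×s → (-3.70229,2.99271) → (-3.70,2.99)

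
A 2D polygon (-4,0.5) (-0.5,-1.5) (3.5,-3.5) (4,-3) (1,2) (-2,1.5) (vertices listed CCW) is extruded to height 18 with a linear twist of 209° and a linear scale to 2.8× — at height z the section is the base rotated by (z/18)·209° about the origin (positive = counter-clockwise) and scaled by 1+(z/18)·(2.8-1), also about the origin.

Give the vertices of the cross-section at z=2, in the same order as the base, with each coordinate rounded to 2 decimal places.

Cross-section at z=2: (-4.65,-1.34) (0.16,-1.89) (5.52,-2.20) (5.83,-1.42) (0.16,2.68) (-2.92,0.71)

t = z/height = 2/18 = 0.111111
s = 1 + (scale-1)·z/height = 1 + (2.8-1)·2/18 = 1.200000
θ = twist·z/height = 209°·2/18 = 23.2222° = 0.405304 rad
cos θ = 0.918982, sin θ = 0.394298 (intermediates below are computed at full precision and shown rounded to 5 d.p.)
v1: (-4,0.5) → rotate → (-3.87308,-1.11770) → ×s → (-4.64769,-1.34124) → (-4.65,-1.34)
v2: (-0.5,-1.5) → rotate → (0.13196,-1.57562) → ×s → (0.15835,-1.89075) → (0.16,-1.89)
v3: (3.5,-3.5) → rotate → (4.59648,-1.83639) → ×s → (5.51578,-2.20367) → (5.52,-2.20)
v4: (4,-3) → rotate → (4.85883,-1.17975) → ×s → (5.83059,-1.41570) → (5.83,-1.42)
v5: (1,2) → rotate → (0.13039,2.23226) → ×s → (0.15646,2.67872) → (0.16,2.68)
v6: (-2,1.5) → rotate → (-2.42941,0.58988) → ×s → (-2.91530,0.70785) → (-2.92,0.71)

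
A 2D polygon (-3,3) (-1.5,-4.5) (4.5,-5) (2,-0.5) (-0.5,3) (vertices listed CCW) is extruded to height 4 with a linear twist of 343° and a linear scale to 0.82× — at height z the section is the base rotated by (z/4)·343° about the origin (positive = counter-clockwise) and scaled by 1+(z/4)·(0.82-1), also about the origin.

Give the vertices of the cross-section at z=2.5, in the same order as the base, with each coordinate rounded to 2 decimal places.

Cross-section at z=2.5: (3.70,-0.69) (-1.16,4.05) (-5.80,1.41) (-1.72,-0.64) (1.87,-1.95)

t = z/height = 2.5/4 = 0.625
s = 1 + (scale-1)·z/height = 1 + (0.82-1)·2.5/4 = 0.887500
θ = twist·z/height = 343°·2.5/4 = 214.3750° = 3.741550 rad
cos θ = -0.825360, sin θ = -0.564607 (intermediates below are computed at full precision and shown rounded to 5 d.p.)
v1: (-3,3) → rotate → (4.16990,-0.78226) → ×s → (3.70079,-0.69425) → (3.70,-0.69)
v2: (-1.5,-4.5) → rotate → (-1.30269,4.56103) → ×s → (-1.15614,4.04791) → (-1.16,4.05)
v3: (4.5,-5) → rotate → (-6.53715,1.58607) → ×s → (-5.80172,1.40764) → (-5.80,1.41)
v4: (2,-0.5) → rotate → (-1.93302,-0.71653) → ×s → (-1.71556,-0.63592) → (-1.72,-0.64)
v5: (-0.5,3) → rotate → (2.10650,-2.19378) → ×s → (1.86952,-1.94698) → (1.87,-1.95)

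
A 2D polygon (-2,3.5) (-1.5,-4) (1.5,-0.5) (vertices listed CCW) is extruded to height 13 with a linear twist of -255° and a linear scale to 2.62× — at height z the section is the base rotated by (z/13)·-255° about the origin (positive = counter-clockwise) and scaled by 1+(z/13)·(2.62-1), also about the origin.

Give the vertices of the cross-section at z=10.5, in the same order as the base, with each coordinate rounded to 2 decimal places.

Cross-section at z=10.5: (0.61,-9.29) (7.16,6.79) (-2.61,2.55)

t = z/height = 10.5/13 = 0.807692
s = 1 + (scale-1)·z/height = 1 + (2.62-1)·10.5/13 = 2.308462
θ = twist·z/height = -255°·10.5/13 = -205.9615° = -3.594707 rad
cos θ = -0.899088, sin θ = 0.437768 (intermediates below are computed at full precision and shown rounded to 5 d.p.)
v1: (-2,3.5) → rotate → (0.26599,-4.02234) → ×s → (0.61403,-9.28543) → (0.61,-9.29)
v2: (-1.5,-4) → rotate → (3.09970,2.93970) → ×s → (7.15555,6.78619) → (7.16,6.79)
v3: (1.5,-0.5) → rotate → (-1.12975,1.10620) → ×s → (-2.60798,2.55361) → (-2.61,2.55)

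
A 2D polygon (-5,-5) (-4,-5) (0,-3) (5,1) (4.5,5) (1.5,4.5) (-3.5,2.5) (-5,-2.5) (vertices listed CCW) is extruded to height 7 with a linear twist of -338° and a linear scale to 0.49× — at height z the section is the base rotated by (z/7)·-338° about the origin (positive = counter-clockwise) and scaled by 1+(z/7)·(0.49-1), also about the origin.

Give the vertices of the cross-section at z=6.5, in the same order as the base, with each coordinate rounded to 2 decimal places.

t = z/height = 6.5/7 = 0.928571
s = 1 + (scale-1)·z/height = 1 + (0.49-1)·6.5/7 = 0.526429
θ = twist·z/height = -338°·6.5/7 = -313.8571° = -5.477841 rad
cos θ = 0.692863, sin θ = 0.721070 (intermediates below are computed at full precision and shown rounded to 5 d.p.)
v1: (-5,-5) → rotate → (0.14103,-7.06966) → ×s → (0.07424,-3.72167) → (0.07,-3.72)
v2: (-4,-5) → rotate → (0.83390,-6.34859) → ×s → (0.43899,-3.34208) → (0.44,-3.34)
v3: (0,-3) → rotate → (2.16321,-2.07859) → ×s → (1.13877,-1.09423) → (1.14,-1.09)
v4: (5,1) → rotate → (2.74324,4.29821) → ×s → (1.44412,2.26270) → (1.44,2.26)
v5: (4.5,5) → rotate → (-0.48747,6.70913) → ×s → (-0.25662,3.53188) → (-0.26,3.53)
v6: (1.5,4.5) → rotate → (-2.20552,4.19949) → ×s → (-1.16105,2.21073) → (-1.16,2.21)
v7: (-3.5,2.5) → rotate → (-4.22769,-0.79159) → ×s → (-2.22558,-0.41671) → (-2.23,-0.42)
v8: (-5,-2.5) → rotate → (-1.66164,-5.33750) → ×s → (-0.87473,-2.80981) → (-0.87,-2.81)

Cross-section at z=6.5: (0.07,-3.72) (0.44,-3.34) (1.14,-1.09) (1.44,2.26) (-0.26,3.53) (-1.16,2.21) (-2.23,-0.42) (-0.87,-2.81)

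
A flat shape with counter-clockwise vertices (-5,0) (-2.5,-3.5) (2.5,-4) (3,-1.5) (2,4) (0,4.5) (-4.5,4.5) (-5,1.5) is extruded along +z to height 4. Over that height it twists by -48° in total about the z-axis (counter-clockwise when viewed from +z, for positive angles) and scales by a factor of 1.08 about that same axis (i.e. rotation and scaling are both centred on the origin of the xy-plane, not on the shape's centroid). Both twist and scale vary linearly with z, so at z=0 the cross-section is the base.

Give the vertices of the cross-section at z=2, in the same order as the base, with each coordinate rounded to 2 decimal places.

t = z/height = 2/4 = 0.5
s = 1 + (scale-1)·z/height = 1 + (1.08-1)·2/4 = 1.040000
θ = twist·z/height = -48°·2/4 = -24.0000° = -0.418879 rad
cos θ = 0.913545, sin θ = -0.406737 (intermediates below are computed at full precision and shown rounded to 5 d.p.)
v1: (-5,0) → rotate → (-4.56773,2.03368) → ×s → (-4.75044,2.11503) → (-4.75,2.12)
v2: (-2.5,-3.5) → rotate → (-3.70744,-2.18057) → ×s → (-3.85574,-2.26779) → (-3.86,-2.27)
v3: (2.5,-4) → rotate → (0.65692,-4.67102) → ×s → (0.68319,-4.85786) → (0.68,-4.86)
v4: (3,-1.5) → rotate → (2.13053,-2.59053) → ×s → (2.21575,-2.69415) → (2.22,-2.69)
v5: (2,4) → rotate → (3.45404,2.84071) → ×s → (3.59220,2.95434) → (3.59,2.95)
v6: (0,4.5) → rotate → (1.83031,4.11095) → ×s → (1.90353,4.27539) → (1.90,4.28)
v7: (-4.5,4.5) → rotate → (-2.28064,5.94127) → ×s → (-2.37187,6.17892) → (-2.37,6.18)
v8: (-5,1.5) → rotate → (-3.95762,3.40400) → ×s → (-4.11593,3.54016) → (-4.12,3.54)

Cross-section at z=2: (-4.75,2.12) (-3.86,-2.27) (0.68,-4.86) (2.22,-2.69) (3.59,2.95) (1.90,4.28) (-2.37,6.18) (-4.12,3.54)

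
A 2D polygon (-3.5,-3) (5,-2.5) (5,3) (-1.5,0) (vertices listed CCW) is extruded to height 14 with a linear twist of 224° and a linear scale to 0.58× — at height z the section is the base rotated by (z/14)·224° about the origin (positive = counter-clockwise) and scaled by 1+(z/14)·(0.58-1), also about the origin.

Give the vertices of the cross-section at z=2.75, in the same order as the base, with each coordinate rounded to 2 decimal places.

Cross-section at z=2.75: (-0.40,-4.21) (4.89,1.54) (1.39,5.17) (-0.99,-0.96)

t = z/height = 2.75/14 = 0.196429
s = 1 + (scale-1)·z/height = 1 + (0.58-1)·2.75/14 = 0.917500
θ = twist·z/height = 224°·2.75/14 = 44.0000° = 0.767945 rad
cos θ = 0.719340, sin θ = 0.694658 (intermediates below are computed at full precision and shown rounded to 5 d.p.)
v1: (-3.5,-3) → rotate → (-0.43371,-4.58932) → ×s → (-0.39793,-4.21070) → (-0.40,-4.21)
v2: (5,-2.5) → rotate → (5.33334,1.67494) → ×s → (4.89334,1.53676) → (4.89,1.54)
v3: (5,3) → rotate → (1.51272,5.63131) → ×s → (1.38792,5.16673) → (1.39,5.17)
v4: (-1.5,0) → rotate → (-1.07901,-1.04199) → ×s → (-0.98999,-0.95602) → (-0.99,-0.96)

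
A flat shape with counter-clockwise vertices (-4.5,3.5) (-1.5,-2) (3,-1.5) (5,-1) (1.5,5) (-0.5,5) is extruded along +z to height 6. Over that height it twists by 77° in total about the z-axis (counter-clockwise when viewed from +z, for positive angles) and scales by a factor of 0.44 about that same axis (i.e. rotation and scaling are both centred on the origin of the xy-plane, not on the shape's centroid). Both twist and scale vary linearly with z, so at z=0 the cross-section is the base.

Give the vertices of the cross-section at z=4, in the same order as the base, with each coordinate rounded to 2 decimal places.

Cross-section at z=4: (-3.47,-0.83) (0.39,-1.52) (1.91,0.88) (2.45,2.05) (-1.86,2.69) (-2.64,1.71)

t = z/height = 4/6 = 0.666667
s = 1 + (scale-1)·z/height = 1 + (0.44-1)·4/6 = 0.626667
θ = twist·z/height = 77°·4/6 = 51.3333° = 0.895936 rad
cos θ = 0.624789, sin θ = 0.780794 (intermediates below are computed at full precision and shown rounded to 5 d.p.)
v1: (-4.5,3.5) → rotate → (-5.54433,-1.32681) → ×s → (-3.47445,-0.83147) → (-3.47,-0.83)
v2: (-1.5,-2) → rotate → (0.62441,-2.42077) → ×s → (0.39129,-1.51701) → (0.39,-1.52)
v3: (3,-1.5) → rotate → (3.04556,1.40520) → ×s → (1.90855,0.88059) → (1.91,0.88)
v4: (5,-1) → rotate → (3.90474,3.27918) → ×s → (2.44697,2.05495) → (2.45,2.05)
v5: (1.5,5) → rotate → (-2.96679,4.29513) → ×s → (-1.85919,2.69162) → (-1.86,2.69)
v6: (-0.5,5) → rotate → (-4.21636,2.73355) → ×s → (-2.64226,1.71302) → (-2.64,1.71)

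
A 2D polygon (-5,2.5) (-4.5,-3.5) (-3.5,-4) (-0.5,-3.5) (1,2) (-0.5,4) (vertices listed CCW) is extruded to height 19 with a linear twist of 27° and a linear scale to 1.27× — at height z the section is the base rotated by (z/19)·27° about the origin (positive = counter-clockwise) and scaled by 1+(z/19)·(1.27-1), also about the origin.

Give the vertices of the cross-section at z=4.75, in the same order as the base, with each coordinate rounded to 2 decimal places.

Cross-section at z=4.75: (-5.61,2.02) (-4.33,-4.27) (-3.21,-4.68) (-0.09,-3.77) (0.81,2.25) (-1.03,4.18)

t = z/height = 4.75/19 = 0.25
s = 1 + (scale-1)·z/height = 1 + (1.27-1)·4.75/19 = 1.067500
θ = twist·z/height = 27°·4.75/19 = 6.7500° = 0.117810 rad
cos θ = 0.993068, sin θ = 0.117537 (intermediates below are computed at full precision and shown rounded to 5 d.p.)
v1: (-5,2.5) → rotate → (-5.25919,1.89498) → ×s → (-5.61418,2.02290) → (-5.61,2.02)
v2: (-4.5,-3.5) → rotate → (-4.05743,-4.00466) → ×s → (-4.33130,-4.27497) → (-4.33,-4.27)
v3: (-3.5,-4) → rotate → (-3.00559,-4.38365) → ×s → (-3.20847,-4.67955) → (-3.21,-4.68)
v4: (-0.5,-3.5) → rotate → (-0.08515,-3.53451) → ×s → (-0.09090,-3.77309) → (-0.09,-3.77)
v5: (1,2) → rotate → (0.75799,2.10367) → ×s → (0.80916,2.24567) → (0.81,2.25)
v6: (-0.5,4) → rotate → (-0.96668,3.91351) → ×s → (-1.03193,4.17767) → (-1.03,4.18)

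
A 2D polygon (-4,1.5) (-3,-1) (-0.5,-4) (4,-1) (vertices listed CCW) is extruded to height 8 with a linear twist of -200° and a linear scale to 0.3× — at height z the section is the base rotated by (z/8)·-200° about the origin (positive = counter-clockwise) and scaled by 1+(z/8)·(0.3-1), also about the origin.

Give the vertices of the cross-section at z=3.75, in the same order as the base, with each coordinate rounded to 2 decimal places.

Cross-section at z=3.75: (1.18,2.62) (-0.54,2.06) (-2.66,0.51) (-0.85,-2.64)

t = z/height = 3.75/8 = 0.46875
s = 1 + (scale-1)·z/height = 1 + (0.3-1)·3.75/8 = 0.671875
θ = twist·z/height = -200°·3.75/8 = -93.7500° = -1.636246 rad
cos θ = -0.065403, sin θ = -0.997859 (intermediates below are computed at full precision and shown rounded to 5 d.p.)
v1: (-4,1.5) → rotate → (1.75840,3.89333) → ×s → (1.18143,2.61583) → (1.18,2.62)
v2: (-3,-1) → rotate → (-0.80165,3.05898) → ×s → (-0.53861,2.05525) → (-0.54,2.06)
v3: (-0.5,-4) → rotate → (-3.95873,0.76054) → ×s → (-2.65977,0.51099) → (-2.66,0.51)
v4: (4,-1) → rotate → (-1.25947,-3.92603) → ×s → (-0.84621,-2.63780) → (-0.85,-2.64)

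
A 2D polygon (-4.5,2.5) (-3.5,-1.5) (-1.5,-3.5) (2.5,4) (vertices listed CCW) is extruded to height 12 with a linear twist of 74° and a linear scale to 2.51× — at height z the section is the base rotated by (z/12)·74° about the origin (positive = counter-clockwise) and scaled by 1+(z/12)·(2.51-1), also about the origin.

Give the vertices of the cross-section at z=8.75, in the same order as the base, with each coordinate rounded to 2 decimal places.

t = z/height = 8.75/12 = 0.729167
s = 1 + (scale-1)·z/height = 1 + (2.51-1)·8.75/12 = 2.101042
θ = twist·z/height = 74°·8.75/12 = 53.9583° = 0.941751 rad
cos θ = 0.588373, sin θ = 0.808589 (intermediates below are computed at full precision and shown rounded to 5 d.p.)
v1: (-4.5,2.5) → rotate → (-4.66915,-2.16772) → ×s → (-9.81009,-4.55447) → (-9.81,-4.55)
v2: (-3.5,-1.5) → rotate → (-0.84642,-3.71262) → ×s → (-1.77837,-7.80038) → (-1.78,-7.80)
v3: (-1.5,-3.5) → rotate → (1.94750,-3.27219) → ×s → (4.09178,-6.87501) → (4.09,-6.88)
v4: (2.5,4) → rotate → (-1.76342,4.37497) → ×s → (-3.70503,9.19199) → (-3.71,9.19)

Cross-section at z=8.75: (-9.81,-4.55) (-1.78,-7.80) (4.09,-6.88) (-3.71,9.19)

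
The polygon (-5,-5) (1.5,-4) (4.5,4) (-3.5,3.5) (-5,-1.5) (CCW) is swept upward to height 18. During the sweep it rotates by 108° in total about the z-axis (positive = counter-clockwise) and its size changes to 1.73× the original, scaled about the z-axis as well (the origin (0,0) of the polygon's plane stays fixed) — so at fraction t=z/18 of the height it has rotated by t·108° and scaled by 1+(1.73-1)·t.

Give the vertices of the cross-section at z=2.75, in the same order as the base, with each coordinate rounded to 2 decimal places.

t = z/height = 2.75/18 = 0.152778
s = 1 + (scale-1)·z/height = 1 + (1.73-1)·2.75/18 = 1.111528
θ = twist·z/height = 108°·2.75/18 = 16.5000° = 0.287979 rad
cos θ = 0.958820, sin θ = 0.284015 (intermediates below are computed at full precision and shown rounded to 5 d.p.)
v1: (-5,-5) → rotate → (-3.37402,-6.21418) → ×s → (-3.75032,-6.90723) → (-3.75,-6.91)
v2: (1.5,-4) → rotate → (2.57429,-3.40926) → ×s → (2.86140,-3.78948) → (2.86,-3.79)
v3: (4.5,4) → rotate → (3.17863,5.11335) → ×s → (3.53313,5.68363) → (3.53,5.68)
v4: (-3.5,3.5) → rotate → (-4.34992,2.36182) → ×s → (-4.83506,2.62522) → (-4.84,2.63)
v5: (-5,-1.5) → rotate → (-4.36808,-2.85831) → ×s → (-4.85524,-3.17709) → (-4.86,-3.18)

Cross-section at z=2.75: (-3.75,-6.91) (2.86,-3.79) (3.53,5.68) (-4.84,2.63) (-4.86,-3.18)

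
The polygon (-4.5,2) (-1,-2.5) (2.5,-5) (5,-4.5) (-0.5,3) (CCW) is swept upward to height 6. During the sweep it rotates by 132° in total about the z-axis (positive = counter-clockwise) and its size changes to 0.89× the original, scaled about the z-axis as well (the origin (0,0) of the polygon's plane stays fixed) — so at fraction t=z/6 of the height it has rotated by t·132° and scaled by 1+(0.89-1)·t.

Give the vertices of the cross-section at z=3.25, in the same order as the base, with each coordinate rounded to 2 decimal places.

t = z/height = 3.25/6 = 0.541667
s = 1 + (scale-1)·z/height = 1 + (0.89-1)·3.25/6 = 0.940417
θ = twist·z/height = 132°·3.25/6 = 71.5000° = 1.247910 rad
cos θ = 0.317305, sin θ = 0.948324 (intermediates below are computed at full precision and shown rounded to 5 d.p.)
v1: (-4.5,2) → rotate → (-3.32452,-3.63285) → ×s → (-3.12643,-3.41639) → (-3.13,-3.42)
v2: (-1,-2.5) → rotate → (2.05350,-1.74159) → ×s → (1.93115,-1.63782) → (1.93,-1.64)
v3: (2.5,-5) → rotate → (5.53488,0.78429) → ×s → (5.20509,0.73756) → (5.21,0.74)
v4: (5,-4.5) → rotate → (5.85398,3.31375) → ×s → (5.50518,3.11630) → (5.51,3.12)
v5: (-0.5,3) → rotate → (-3.00362,0.47775) → ×s → (-2.82466,0.44929) → (-2.82,0.45)

Cross-section at z=3.25: (-3.13,-3.42) (1.93,-1.64) (5.21,0.74) (5.51,3.12) (-2.82,0.45)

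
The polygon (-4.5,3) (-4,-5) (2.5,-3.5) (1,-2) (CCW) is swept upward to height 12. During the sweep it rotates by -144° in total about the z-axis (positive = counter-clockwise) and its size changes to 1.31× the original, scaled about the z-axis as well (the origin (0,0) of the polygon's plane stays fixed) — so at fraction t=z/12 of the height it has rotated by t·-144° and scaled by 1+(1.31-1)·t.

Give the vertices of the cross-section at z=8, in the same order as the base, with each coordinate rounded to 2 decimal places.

t = z/height = 8/12 = 0.666667
s = 1 + (scale-1)·z/height = 1 + (1.31-1)·8/12 = 1.206667
θ = twist·z/height = -144°·8/12 = -96.0000° = -1.675516 rad
cos θ = -0.104528, sin θ = -0.994522 (intermediates below are computed at full precision and shown rounded to 5 d.p.)
v1: (-4.5,3) → rotate → (3.45394,4.16176) → ×s → (4.16776,5.02186) → (4.17,5.02)
v2: (-4,-5) → rotate → (-4.55450,4.50073) → ×s → (-5.49576,5.43088) → (-5.50,5.43)
v3: (2.5,-3.5) → rotate → (-3.74215,-2.12046) → ×s → (-4.51553,-2.55868) → (-4.52,-2.56)
v4: (1,-2) → rotate → (-2.09357,-0.78546) → ×s → (-2.52624,-0.94779) → (-2.53,-0.95)

Cross-section at z=8: (4.17,5.02) (-5.50,5.43) (-4.52,-2.56) (-2.53,-0.95)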